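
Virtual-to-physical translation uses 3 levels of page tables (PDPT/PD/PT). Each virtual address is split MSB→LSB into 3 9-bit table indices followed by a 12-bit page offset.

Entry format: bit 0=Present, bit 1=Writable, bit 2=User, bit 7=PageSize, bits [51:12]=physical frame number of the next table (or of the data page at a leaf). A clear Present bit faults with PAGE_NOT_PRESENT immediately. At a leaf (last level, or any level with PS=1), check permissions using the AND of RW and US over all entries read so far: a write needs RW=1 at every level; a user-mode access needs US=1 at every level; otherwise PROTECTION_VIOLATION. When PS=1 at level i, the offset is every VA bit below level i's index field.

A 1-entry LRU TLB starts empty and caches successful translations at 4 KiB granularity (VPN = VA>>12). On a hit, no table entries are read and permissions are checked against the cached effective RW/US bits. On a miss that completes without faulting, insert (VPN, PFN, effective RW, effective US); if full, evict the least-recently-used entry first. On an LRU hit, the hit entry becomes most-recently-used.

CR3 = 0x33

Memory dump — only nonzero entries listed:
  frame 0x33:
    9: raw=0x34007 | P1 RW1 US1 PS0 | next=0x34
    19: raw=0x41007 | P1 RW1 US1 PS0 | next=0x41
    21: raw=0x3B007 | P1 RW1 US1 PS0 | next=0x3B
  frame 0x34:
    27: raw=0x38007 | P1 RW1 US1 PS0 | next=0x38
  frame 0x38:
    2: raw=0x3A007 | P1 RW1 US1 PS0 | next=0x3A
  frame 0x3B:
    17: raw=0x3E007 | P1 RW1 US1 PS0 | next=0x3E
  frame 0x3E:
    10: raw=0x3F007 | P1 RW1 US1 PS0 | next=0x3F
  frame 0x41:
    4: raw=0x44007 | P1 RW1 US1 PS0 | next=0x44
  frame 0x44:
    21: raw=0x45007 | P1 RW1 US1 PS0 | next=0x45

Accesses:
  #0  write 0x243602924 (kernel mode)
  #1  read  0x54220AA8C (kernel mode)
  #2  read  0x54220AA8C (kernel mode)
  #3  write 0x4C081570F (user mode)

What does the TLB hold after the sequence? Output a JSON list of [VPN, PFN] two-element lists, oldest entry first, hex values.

Per-access translation:
#0 VA=0x243602924 (w,kernel):
  lvl0: tbl 0x33, slot 9 ⇒ 0x34007 (P1/RW1/US1/PS0)
  lvl1: tbl 0x34, slot 27 ⇒ 0x38007 (P1/RW1/US1/PS0)
  lvl2: tbl 0x38, slot 2 ⇒ 0x3A007 (P1/RW1/US1/PS0)
  → PA=0x3A924  (3 entries read)
#1 VA=0x54220AA8C (r,kernel):
  lvl0: tbl 0x33, slot 21 ⇒ 0x3B007 (P1/RW1/US1/PS0)
  lvl1: tbl 0x3B, slot 17 ⇒ 0x3E007 (P1/RW1/US1/PS0)
  lvl2: tbl 0x3E, slot 10 ⇒ 0x3F007 (P1/RW1/US1/PS0)
  → PA=0x3FA8C  (3 entries read)
#2 VA=0x54220AA8C (r,kernel):
  TLB hit vpn=0x54220A → PA=0x3FA8C
#3 VA=0x4C081570F (w,user):
  lvl0: tbl 0x33, slot 19 ⇒ 0x41007 (P1/RW1/US1/PS0)
  lvl1: tbl 0x41, slot 4 ⇒ 0x44007 (P1/RW1/US1/PS0)
  lvl2: tbl 0x44, slot 21 ⇒ 0x45007 (P1/RW1/US1/PS0)
  → PA=0x4570F  (3 entries read)

TLB: [["0x4C0815", "0x45"]]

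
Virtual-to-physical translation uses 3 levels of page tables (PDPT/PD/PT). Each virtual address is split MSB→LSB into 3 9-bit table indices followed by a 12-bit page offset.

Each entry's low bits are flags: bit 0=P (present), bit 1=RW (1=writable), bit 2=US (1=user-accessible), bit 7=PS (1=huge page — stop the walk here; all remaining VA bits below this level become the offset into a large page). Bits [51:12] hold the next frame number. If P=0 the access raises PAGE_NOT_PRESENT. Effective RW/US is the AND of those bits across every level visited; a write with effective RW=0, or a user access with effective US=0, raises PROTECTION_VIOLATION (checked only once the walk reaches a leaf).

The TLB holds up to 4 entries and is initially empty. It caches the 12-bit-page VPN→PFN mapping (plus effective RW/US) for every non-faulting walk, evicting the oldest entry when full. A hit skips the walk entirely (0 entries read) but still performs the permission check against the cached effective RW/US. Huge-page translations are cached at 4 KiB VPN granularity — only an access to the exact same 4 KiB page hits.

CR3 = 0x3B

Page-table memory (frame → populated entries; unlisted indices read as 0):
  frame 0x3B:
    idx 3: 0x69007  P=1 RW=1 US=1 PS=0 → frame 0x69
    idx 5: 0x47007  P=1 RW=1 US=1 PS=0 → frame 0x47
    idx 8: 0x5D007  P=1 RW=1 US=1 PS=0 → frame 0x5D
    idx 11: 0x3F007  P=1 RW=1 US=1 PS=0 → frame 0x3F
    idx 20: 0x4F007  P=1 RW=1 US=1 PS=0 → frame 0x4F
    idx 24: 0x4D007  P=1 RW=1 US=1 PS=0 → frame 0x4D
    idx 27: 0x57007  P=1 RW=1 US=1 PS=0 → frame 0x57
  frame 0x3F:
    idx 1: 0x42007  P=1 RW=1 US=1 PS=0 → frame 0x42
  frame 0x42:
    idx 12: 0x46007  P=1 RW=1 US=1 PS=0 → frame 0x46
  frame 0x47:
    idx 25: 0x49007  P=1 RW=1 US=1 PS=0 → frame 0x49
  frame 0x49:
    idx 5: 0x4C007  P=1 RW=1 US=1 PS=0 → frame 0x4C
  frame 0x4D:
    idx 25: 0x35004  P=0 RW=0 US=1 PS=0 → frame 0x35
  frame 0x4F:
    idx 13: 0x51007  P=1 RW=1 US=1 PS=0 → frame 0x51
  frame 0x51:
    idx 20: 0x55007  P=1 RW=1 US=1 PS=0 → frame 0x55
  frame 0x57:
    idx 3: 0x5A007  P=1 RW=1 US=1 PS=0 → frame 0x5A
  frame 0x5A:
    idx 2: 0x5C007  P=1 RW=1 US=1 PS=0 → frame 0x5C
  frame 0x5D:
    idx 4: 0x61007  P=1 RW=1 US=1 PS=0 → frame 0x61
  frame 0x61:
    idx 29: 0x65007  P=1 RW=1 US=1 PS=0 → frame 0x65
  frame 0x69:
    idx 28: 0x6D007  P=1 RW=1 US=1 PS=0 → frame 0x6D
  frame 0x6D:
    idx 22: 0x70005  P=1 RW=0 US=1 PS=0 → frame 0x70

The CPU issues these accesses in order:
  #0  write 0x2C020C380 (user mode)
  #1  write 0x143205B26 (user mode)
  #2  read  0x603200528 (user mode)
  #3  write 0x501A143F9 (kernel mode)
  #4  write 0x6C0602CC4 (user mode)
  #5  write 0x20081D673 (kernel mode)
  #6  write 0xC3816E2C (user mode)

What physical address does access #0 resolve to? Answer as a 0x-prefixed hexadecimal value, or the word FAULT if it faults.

Trace:
#0 VA=0x2C020C380 (w,user):
  L0: frame=0x3B idx=11 entry=0x3F007 [P=1 RW=1 US=1 PS=0]
  L1: frame=0x3F idx=1 entry=0x42007 [P=1 RW=1 US=1 PS=0]
  L2: frame=0x42 idx=12 entry=0x46007 [P=1 RW=1 US=1 PS=0]
  ⇒ phys 0x46380  [3 reads]
#1 VA=0x143205B26 (w,user):
  L0: frame=0x3B idx=5 entry=0x47007 [P=1 RW=1 US=1 PS=0]
  L1: frame=0x47 idx=25 entry=0x49007 [P=1 RW=1 US=1 PS=0]
  L2: frame=0x49 idx=5 entry=0x4C007 [P=1 RW=1 US=1 PS=0]
  ⇒ phys 0x4CB26  [3 reads]
#2 VA=0x603200528 (r,user):
  L0: frame=0x3B idx=24 entry=0x4D007 [P=1 RW=1 US=1 PS=0]
  L1: frame=0x4D idx=25 entry=0x35004 [P=0 RW=0 US=1 PS=0]
  → PAGE_NOT_PRESENT  (2 entries read)
#3 VA=0x501A143F9 (w,kernel):
  L0: frame=0x3B idx=20 entry=0x4F007 [P=1 RW=1 US=1 PS=0]
  L1: frame=0x4F idx=13 entry=0x51007 [P=1 RW=1 US=1 PS=0]
  L2: frame=0x51 idx=20 entry=0x55007 [P=1 RW=1 US=1 PS=0]
  ⇒ phys 0x553F9  [3 reads]
#4 VA=0x6C0602CC4 (w,user):
  L0: frame=0x3B idx=27 entry=0x57007 [P=1 RW=1 US=1 PS=0]
  L1: frame=0x57 idx=3 entry=0x5A007 [P=1 RW=1 US=1 PS=0]
  L2: frame=0x5A idx=2 entry=0x5C007 [P=1 RW=1 US=1 PS=0]
  ⇒ phys 0x5CCC4  [3 reads]
#5 VA=0x20081D673 (w,kernel):
  L0: frame=0x3B idx=8 entry=0x5D007 [P=1 RW=1 US=1 PS=0]
  L1: frame=0x5D idx=4 entry=0x61007 [P=1 RW=1 US=1 PS=0]
  L2: frame=0x61 idx=29 entry=0x65007 [P=1 RW=1 US=1 PS=0]
  ⇒ phys 0x65673  [3 reads]
#6 VA=0xC3816E2C (w,user):
  L0: frame=0x3B idx=3 entry=0x69007 [P=1 RW=1 US=1 PS=0]
  L1: frame=0x69 idx=28 entry=0x6D007 [P=1 RW=1 US=1 PS=0]
  L2: frame=0x6D idx=22 entry=0x70005 [P=1 RW=0 US=1 PS=0]
  → PROTECTION_VIOLATION  (3 entries read)

Access #0 PA: 0x46380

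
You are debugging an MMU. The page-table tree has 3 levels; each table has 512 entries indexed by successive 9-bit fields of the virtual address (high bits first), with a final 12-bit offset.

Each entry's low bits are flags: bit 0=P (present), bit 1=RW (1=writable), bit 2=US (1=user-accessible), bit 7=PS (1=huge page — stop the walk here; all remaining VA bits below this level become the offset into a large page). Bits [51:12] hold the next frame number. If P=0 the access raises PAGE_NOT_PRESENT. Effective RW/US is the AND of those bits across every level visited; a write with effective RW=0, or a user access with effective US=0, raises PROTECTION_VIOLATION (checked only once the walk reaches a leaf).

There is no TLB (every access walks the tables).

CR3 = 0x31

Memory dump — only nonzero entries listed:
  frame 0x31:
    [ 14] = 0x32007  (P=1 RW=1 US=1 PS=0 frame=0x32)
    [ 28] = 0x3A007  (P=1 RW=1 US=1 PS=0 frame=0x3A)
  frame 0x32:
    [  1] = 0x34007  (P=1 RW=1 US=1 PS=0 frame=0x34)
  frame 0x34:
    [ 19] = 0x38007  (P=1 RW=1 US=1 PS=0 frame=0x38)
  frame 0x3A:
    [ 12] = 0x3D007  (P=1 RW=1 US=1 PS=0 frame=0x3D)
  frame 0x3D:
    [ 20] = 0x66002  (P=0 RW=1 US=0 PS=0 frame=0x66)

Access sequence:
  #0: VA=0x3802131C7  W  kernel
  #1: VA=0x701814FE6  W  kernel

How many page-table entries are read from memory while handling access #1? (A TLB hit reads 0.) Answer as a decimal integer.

Walk each access:
#0 VA=0x3802131C7 (w,kernel):
  L0 @0x31[14] → 0x32007  P=1,RW=1,US=1,PS=0
  L1 @0x32[1] → 0x34007  P=1,RW=1,US=1,PS=0
  L2 @0x34[19] → 0x38007  P=1,RW=1,US=1,PS=0
  ⇒ phys 0x381C7  [3 reads]
#1 VA=0x701814FE6 (w,kernel):
  L0 @0x31[28] → 0x3A007  P=1,RW=1,US=1,PS=0
  L1 @0x3A[12] → 0x3D007  P=1,RW=1,US=1,PS=0
  L2 @0x3D[20] → 0x66002  P=0,RW=1,US=0,PS=0
  → PAGE_NOT_PRESENT  (3 entries read)

Entries read for #1: 3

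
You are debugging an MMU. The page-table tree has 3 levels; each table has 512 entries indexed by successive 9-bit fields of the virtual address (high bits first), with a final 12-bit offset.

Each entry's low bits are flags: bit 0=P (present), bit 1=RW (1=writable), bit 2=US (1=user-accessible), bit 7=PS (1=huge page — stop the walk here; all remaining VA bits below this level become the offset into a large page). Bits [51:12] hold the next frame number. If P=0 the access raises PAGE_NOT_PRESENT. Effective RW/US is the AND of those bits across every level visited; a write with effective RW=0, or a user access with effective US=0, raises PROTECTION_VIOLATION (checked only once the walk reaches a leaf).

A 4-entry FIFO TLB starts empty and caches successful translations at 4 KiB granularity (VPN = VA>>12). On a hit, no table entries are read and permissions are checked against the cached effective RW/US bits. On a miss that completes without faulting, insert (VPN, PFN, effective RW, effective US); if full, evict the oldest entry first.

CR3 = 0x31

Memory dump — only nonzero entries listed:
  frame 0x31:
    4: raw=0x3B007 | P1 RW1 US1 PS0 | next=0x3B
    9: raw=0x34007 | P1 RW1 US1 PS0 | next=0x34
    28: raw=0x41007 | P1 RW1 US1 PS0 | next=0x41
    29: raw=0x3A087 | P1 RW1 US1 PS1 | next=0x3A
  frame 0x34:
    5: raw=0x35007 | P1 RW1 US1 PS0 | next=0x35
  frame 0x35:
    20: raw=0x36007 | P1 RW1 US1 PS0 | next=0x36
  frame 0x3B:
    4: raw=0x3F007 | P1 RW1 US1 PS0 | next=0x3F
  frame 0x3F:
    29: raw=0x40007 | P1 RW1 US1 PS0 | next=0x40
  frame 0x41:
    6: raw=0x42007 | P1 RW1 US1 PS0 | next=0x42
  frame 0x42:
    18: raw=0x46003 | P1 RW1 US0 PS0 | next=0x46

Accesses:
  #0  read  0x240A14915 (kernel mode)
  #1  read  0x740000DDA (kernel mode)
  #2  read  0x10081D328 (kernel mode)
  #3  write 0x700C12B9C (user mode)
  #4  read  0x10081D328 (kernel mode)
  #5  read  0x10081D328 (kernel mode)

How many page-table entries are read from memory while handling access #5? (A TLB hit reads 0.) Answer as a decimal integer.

Per-access translation:
#0 VA=0x240A14915 (r,kernel):
  L0 @0x31[9] → 0x34007  P=1,RW=1,US=1,PS=0
  L1 @0x34[5] → 0x35007  P=1,RW=1,US=1,PS=0
  L2 @0x35[20] → 0x36007  P=1,RW=1,US=1,PS=0
  → PA=0x36915  (3 entries read)
#1 VA=0x740000DDA (r,kernel):
  L0 @0x31[29] → 0x3A087  P=1,RW=1,US=1,PS=1
  → PA=0x3ADDA (huge @L0)  (1 entries read)
#2 VA=0x10081D328 (r,kernel):
  L0 @0x31[4] → 0x3B007  P=1,RW=1,US=1,PS=0
  L1 @0x3B[4] → 0x3F007  P=1,RW=1,US=1,PS=0
  L2 @0x3F[29] → 0x40007  P=1,RW=1,US=1,PS=0
  → PA=0x40328  (3 entries read)
#3 VA=0x700C12B9C (w,user):
  L0 @0x31[28] → 0x41007  P=1,RW=1,US=1,PS=0
  L1 @0x41[6] → 0x42007  P=1,RW=1,US=1,PS=0
  L2 @0x42[18] → 0x46003  P=1,RW=1,US=0,PS=0
  → PROTECTION_VIOLATION  (3 entries read)
#4 VA=0x10081D328 (r,kernel):
  TLB hit vpn=0x10081D → PA=0x40328
#5 VA=0x10081D328 (r,kernel):
  TLB hit vpn=0x10081D → PA=0x40328

Entries read for #5: 0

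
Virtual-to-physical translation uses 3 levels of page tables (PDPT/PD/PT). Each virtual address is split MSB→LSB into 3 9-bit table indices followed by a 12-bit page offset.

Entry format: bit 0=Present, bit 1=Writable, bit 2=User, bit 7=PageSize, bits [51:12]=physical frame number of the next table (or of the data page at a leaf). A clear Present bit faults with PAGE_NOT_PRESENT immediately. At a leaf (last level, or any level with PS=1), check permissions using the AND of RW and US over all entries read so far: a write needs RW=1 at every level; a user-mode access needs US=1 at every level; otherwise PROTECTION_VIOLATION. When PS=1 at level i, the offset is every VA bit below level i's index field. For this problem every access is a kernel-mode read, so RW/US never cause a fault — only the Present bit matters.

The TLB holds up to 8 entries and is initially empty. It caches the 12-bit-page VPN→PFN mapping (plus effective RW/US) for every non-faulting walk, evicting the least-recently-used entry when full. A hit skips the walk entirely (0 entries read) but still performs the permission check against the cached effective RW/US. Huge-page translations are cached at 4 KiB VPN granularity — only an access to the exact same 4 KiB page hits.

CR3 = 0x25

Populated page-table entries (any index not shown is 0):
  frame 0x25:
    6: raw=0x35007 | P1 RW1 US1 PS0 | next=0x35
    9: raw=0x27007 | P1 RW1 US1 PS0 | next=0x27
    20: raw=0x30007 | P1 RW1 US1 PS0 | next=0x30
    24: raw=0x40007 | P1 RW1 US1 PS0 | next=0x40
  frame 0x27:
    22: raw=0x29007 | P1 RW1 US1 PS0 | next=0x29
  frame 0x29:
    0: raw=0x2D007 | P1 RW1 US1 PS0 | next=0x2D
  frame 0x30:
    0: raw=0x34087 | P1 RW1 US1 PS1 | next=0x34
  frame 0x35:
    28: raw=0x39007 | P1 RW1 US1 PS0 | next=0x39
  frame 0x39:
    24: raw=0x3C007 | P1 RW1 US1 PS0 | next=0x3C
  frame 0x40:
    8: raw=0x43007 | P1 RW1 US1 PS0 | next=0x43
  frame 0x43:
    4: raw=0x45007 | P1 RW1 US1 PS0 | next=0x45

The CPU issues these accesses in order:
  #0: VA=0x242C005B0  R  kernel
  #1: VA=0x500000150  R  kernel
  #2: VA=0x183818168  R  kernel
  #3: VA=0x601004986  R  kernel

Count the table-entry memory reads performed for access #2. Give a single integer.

Walk each access:
#0 VA=0x242C005B0 (r,kernel):
  L0 @0x25[9] → 0x27007  P=1,RW=1,US=1,PS=0
  L1 @0x27[22] → 0x29007  P=1,RW=1,US=1,PS=0
  L2 @0x29[0] → 0x2D007  P=1,RW=1,US=1,PS=0
  → PA=0x2D5B0  (3 entries read)
#1 VA=0x500000150 (r,kernel):
  L0 @0x25[20] → 0x30007  P=1,RW=1,US=1,PS=0
  L1 @0x30[0] → 0x34087  P=1,RW=1,US=1,PS=1
  → PA=0x34150 (huge @L1)  (2 entries read)
#2 VA=0x183818168 (r,kernel):
  L0 @0x25[6] → 0x35007  P=1,RW=1,US=1,PS=0
  L1 @0x35[28] → 0x39007  P=1,RW=1,US=1,PS=0
  L2 @0x39[24] → 0x3C007  P=1,RW=1,US=1,PS=0
  → PA=0x3C168  (3 entries read)
#3 VA=0x601004986 (r,kernel):
  L0 @0x25[24] → 0x40007  P=1,RW=1,US=1,PS=0
  L1 @0x40[8] → 0x43007  P=1,RW=1,US=1,PS=0
  L2 @0x43[4] → 0x45007  P=1,RW=1,US=1,PS=0
  → PA=0x45986  (3 entries read)

Entries read for #2: 3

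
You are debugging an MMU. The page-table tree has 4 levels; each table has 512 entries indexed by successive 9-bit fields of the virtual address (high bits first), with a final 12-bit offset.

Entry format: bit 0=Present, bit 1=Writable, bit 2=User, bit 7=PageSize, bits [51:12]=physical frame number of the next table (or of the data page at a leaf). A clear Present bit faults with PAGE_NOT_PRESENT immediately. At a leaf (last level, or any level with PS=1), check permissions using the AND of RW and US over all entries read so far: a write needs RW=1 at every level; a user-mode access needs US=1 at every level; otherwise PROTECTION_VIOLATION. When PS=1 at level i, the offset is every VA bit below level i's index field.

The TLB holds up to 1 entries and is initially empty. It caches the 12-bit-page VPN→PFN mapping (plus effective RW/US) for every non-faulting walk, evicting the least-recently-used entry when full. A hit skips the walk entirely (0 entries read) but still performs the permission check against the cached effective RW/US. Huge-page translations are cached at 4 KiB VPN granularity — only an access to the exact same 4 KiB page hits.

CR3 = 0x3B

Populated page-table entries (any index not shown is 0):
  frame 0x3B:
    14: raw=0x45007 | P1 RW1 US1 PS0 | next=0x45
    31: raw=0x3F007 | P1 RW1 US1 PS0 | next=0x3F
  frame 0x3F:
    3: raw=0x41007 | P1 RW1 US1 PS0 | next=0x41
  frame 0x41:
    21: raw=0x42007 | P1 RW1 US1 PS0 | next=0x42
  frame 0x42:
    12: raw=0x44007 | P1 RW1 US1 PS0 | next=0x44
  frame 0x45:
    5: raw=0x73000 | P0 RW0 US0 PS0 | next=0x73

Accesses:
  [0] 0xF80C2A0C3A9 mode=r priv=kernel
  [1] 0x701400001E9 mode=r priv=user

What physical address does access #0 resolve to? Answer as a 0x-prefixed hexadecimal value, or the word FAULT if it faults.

Per-access translation:
#0 VA=0xF80C2A0C3A9 (r,kernel):
  L0 @0x3B[31] → 0x3F007  P=1,RW=1,US=1,PS=0
  L1 @0x3F[3] → 0x41007  P=1,RW=1,US=1,PS=0
  L2 @0x41[21] → 0x42007  P=1,RW=1,US=1,PS=0
  L3 @0x42[12] → 0x44007  P=1,RW=1,US=1,PS=0
  → PA=0x443A9  (4 entries read)
#1 VA=0x701400001E9 (r,user):
  L0 @0x3B[14] → 0x45007  P=1,RW=1,US=1,PS=0
  L1 @0x45[5] → 0x73000  P=0,RW=0,US=0,PS=0
  ✗ PAGE_NOT_PRESENT  [2 reads]

Access #0 PA: 0x443A9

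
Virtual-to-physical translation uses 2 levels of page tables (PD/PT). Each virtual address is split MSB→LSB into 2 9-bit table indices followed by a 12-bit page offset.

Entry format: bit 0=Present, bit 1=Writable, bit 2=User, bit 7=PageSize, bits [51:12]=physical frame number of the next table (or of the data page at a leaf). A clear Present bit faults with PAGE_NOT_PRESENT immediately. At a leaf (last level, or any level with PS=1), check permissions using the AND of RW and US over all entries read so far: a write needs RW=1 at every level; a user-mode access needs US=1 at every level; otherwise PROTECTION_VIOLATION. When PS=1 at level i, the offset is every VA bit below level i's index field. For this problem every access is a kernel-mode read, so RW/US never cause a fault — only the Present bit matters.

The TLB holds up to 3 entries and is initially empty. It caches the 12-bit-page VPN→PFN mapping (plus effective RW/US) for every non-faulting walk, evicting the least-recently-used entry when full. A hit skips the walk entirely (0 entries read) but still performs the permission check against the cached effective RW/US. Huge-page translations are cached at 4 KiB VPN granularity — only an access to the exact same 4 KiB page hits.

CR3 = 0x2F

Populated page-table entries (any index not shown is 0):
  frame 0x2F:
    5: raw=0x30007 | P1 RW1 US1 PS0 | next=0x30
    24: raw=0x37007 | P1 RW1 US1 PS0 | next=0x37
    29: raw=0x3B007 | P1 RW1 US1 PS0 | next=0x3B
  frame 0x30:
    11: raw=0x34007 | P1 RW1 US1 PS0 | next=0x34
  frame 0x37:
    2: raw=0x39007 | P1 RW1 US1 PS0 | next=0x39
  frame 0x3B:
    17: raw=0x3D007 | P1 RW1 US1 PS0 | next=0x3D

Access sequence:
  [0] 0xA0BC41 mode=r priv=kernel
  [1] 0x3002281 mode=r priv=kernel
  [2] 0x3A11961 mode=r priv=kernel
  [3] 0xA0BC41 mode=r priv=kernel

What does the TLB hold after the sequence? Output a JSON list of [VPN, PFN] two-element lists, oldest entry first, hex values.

Walk each access:
#0 VA=0xA0BC41 (r,kernel):
  lvl0: tbl 0x2F, slot 5 ⇒ 0x30007 (P1/RW1/US1/PS0)
  lvl1: tbl 0x30, slot 11 ⇒ 0x34007 (P1/RW1/US1/PS0)
  ⇒ phys 0x34C41  [2 reads]
#1 VA=0x3002281 (r,kernel):
  lvl0: tbl 0x2F, slot 24 ⇒ 0x37007 (P1/RW1/US1/PS0)
  lvl1: tbl 0x37, slot 2 ⇒ 0x39007 (P1/RW1/US1/PS0)
  ⇒ phys 0x39281  [2 reads]
#2 VA=0x3A11961 (r,kernel):
  lvl0: tbl 0x2F, slot 29 ⇒ 0x3B007 (P1/RW1/US1/PS0)
  lvl1: tbl 0x3B, slot 17 ⇒ 0x3D007 (P1/RW1/US1/PS0)
  ⇒ phys 0x3D961  [2 reads]
#3 VA=0xA0BC41 (r,kernel):
  TLB hit vpn=0xA0B → PA=0x34C41

TLB: [["0x3002", "0x39"], ["0x3A11", "0x3D"], ["0xA0B", "0x34"]]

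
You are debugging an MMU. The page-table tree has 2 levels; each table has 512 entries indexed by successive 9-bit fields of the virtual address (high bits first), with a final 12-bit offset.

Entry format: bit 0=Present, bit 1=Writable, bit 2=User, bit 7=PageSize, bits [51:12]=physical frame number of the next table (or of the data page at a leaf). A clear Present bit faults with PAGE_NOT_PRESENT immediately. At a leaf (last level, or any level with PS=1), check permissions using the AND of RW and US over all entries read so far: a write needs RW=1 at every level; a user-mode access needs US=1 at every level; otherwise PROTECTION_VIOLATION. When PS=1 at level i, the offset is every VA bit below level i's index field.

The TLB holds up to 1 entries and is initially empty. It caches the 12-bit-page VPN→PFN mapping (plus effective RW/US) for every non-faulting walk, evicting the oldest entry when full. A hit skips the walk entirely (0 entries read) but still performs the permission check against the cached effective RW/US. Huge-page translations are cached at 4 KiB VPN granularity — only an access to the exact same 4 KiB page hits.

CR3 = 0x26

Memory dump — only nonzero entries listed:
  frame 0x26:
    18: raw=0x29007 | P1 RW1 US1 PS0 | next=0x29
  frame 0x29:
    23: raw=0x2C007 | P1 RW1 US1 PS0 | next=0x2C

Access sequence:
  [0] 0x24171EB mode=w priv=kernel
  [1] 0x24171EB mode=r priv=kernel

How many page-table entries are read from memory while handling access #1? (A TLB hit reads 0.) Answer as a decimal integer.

Walk each access:
#0 VA=0x24171EB (w,kernel):
  L0: frame=0x26 idx=18 entry=0x29007 [P=1 RW=1 US=1 PS=0]
  L1: frame=0x29 idx=23 entry=0x2C007 [P=1 RW=1 US=1 PS=0]
  → PA=0x2C1EB  (2 entries read)
#1 VA=0x24171EB (r,kernel):
  TLB hit vpn=0x2417 → PA=0x2C1EB

Entries read for #1: 0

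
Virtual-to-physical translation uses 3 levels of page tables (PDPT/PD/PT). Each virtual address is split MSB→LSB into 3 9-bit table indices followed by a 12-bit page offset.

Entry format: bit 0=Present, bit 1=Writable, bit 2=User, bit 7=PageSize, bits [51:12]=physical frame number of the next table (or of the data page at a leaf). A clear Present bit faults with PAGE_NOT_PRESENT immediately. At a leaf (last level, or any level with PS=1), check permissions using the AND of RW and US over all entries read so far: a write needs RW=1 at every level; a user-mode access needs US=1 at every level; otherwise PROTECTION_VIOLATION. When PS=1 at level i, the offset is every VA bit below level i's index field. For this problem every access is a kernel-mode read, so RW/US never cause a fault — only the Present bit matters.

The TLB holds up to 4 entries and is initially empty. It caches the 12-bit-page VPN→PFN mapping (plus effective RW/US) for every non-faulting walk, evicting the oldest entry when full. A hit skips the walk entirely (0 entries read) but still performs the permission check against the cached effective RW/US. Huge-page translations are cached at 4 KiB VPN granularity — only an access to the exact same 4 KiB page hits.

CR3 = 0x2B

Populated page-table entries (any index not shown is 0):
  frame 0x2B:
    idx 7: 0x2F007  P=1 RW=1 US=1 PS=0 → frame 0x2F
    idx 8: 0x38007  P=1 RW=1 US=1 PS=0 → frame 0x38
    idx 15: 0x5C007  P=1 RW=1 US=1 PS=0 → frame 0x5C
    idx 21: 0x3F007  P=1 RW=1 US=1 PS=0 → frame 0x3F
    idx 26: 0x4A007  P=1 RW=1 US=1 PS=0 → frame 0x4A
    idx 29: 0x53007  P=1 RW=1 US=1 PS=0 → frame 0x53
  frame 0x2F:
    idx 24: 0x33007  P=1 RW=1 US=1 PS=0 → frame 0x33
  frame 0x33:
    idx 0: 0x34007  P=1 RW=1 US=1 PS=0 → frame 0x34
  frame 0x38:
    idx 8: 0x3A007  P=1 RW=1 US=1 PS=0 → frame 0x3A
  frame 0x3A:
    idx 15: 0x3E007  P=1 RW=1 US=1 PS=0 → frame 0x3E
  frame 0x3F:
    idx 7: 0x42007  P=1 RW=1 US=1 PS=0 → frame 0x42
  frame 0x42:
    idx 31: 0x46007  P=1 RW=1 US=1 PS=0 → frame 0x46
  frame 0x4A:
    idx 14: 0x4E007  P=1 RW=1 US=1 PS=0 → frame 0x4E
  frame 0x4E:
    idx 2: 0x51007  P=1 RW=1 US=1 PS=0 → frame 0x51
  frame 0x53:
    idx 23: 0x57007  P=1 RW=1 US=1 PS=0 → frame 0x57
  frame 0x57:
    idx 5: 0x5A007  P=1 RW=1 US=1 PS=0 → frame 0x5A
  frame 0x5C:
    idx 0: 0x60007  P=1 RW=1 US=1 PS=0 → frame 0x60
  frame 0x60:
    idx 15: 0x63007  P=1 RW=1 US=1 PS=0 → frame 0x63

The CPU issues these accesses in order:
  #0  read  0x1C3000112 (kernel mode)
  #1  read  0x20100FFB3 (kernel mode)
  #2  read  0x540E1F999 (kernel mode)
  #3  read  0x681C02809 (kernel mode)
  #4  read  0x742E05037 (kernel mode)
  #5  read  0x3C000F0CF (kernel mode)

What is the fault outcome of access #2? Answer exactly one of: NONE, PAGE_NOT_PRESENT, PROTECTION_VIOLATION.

Trace:
#0 VA=0x1C3000112 (r,kernel):
  [0] read 0x2B idx=7: raw=0x2F007 flags P=1 W=1 U=1 S=0
  [1] read 0x2F idx=24: raw=0x33007 flags P=1 W=1 U=1 S=0
  [2] read 0x33 idx=0: raw=0x34007 flags P=1 W=1 U=1 S=0
  → PA=0x34112  (3 entries read)
#1 VA=0x20100FFB3 (r,kernel):
  [0] read 0x2B idx=8: raw=0x38007 flags P=1 W=1 U=1 S=0
  [1] read 0x38 idx=8: raw=0x3A007 flags P=1 W=1 U=1 S=0
  [2] read 0x3A idx=15: raw=0x3E007 flags P=1 W=1 U=1 S=0
  → PA=0x3EFB3  (3 entries read)
#2 VA=0x540E1F999 (r,kernel):
  [0] read 0x2B idx=21: raw=0x3F007 flags P=1 W=1 U=1 S=0
  [1] read 0x3F idx=7: raw=0x42007 flags P=1 W=1 U=1 S=0
  [2] read 0x42 idx=31: raw=0x46007 flags P=1 W=1 U=1 S=0
  → PA=0x46999  (3 entries read)
#3 VA=0x681C02809 (r,kernel):
  [0] read 0x2B idx=26: raw=0x4A007 flags P=1 W=1 U=1 S=0
  [1] read 0x4A idx=14: raw=0x4E007 flags P=1 W=1 U=1 S=0
  [2] read 0x4E idx=2: raw=0x51007 flags P=1 W=1 U=1 S=0
  → PA=0x51809  (3 entries read)
#4 VA=0x742E05037 (r,kernel):
  [0] read 0x2B idx=29: raw=0x53007 flags P=1 W=1 U=1 S=0
  [1] read 0x53 idx=23: raw=0x57007 flags P=1 W=1 U=1 S=0
  [2] read 0x57 idx=5: raw=0x5A007 flags P=1 W=1 U=1 S=0
  → PA=0x5A037  (3 entries read)
#5 VA=0x3C000F0CF (r,kernel):
  [0] read 0x2B idx=15: raw=0x5C007 flags P=1 W=1 U=1 S=0
  [1] read 0x5C idx=0: raw=0x60007 flags P=1 W=1 U=1 S=0
  [2] read 0x60 idx=15: raw=0x63007 flags P=1 W=1 U=1 S=0
  → PA=0x630CF  (3 entries read)

Access #2 fault: NONE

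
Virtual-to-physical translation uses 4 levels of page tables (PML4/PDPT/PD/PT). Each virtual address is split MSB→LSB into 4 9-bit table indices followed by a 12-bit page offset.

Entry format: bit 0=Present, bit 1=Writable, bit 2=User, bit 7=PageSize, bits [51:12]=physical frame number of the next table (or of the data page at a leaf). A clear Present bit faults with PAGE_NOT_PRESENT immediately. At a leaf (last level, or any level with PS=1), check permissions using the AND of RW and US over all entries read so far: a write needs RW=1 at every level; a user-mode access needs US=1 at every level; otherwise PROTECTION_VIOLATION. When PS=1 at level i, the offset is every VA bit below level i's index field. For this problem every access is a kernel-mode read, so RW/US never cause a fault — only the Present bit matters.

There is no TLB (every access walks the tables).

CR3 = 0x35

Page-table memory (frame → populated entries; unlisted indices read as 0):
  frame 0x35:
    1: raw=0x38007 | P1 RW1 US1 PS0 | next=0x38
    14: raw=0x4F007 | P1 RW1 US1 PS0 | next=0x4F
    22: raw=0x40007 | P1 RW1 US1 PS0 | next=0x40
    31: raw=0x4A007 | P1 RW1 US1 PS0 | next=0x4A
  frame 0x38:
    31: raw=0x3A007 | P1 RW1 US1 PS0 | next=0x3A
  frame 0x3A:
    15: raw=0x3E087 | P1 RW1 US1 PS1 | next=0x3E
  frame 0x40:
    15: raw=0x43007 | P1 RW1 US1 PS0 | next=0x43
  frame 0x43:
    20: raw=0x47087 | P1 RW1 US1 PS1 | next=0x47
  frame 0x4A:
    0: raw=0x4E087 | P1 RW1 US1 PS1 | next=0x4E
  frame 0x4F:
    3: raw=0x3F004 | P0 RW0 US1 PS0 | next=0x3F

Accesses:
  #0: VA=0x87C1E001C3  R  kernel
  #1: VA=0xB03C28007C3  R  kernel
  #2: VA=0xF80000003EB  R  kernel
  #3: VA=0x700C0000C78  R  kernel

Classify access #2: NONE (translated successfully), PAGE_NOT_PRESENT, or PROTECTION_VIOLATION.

Walk each access:
#0 VA=0x87C1E001C3 (r,kernel):
  L0: frame=0x35 idx=1 entry=0x38007 [P=1 RW=1 US=1 PS=0]
  L1: frame=0x38 idx=31 entry=0x3A007 [P=1 RW=1 US=1 PS=0]
  L2: frame=0x3A idx=15 entry=0x3E087 [P=1 RW=1 US=1 PS=1]
  ✓ 0x3E1C3 (huge @L2)  — 3 lookups
#1 VA=0xB03C28007C3 (r,kernel):
  L0: frame=0x35 idx=22 entry=0x40007 [P=1 RW=1 US=1 PS=0]
  L1: frame=0x40 idx=15 entry=0x43007 [P=1 RW=1 US=1 PS=0]
  L2: frame=0x43 idx=20 entry=0x47087 [P=1 RW=1 US=1 PS=1]
  ✓ 0x477C3 (huge @L2)  — 3 lookups
#2 VA=0xF80000003EB (r,kernel):
  L0: frame=0x35 idx=31 entry=0x4A007 [P=1 RW=1 US=1 PS=0]
  L1: frame=0x4A idx=0 entry=0x4E087 [P=1 RW=1 US=1 PS=1]
  ✓ 0x4E3EB (huge @L1)  — 2 lookups
#3 VA=0x700C0000C78 (r,kernel):
  L0: frame=0x35 idx=14 entry=0x4F007 [P=1 RW=1 US=1 PS=0]
  L1: frame=0x4F idx=3 entry=0x3F004 [P=0 RW=0 US=1 PS=0]
  → PAGE_NOT_PRESENT  (2 entries read)

Access #2 fault: NONE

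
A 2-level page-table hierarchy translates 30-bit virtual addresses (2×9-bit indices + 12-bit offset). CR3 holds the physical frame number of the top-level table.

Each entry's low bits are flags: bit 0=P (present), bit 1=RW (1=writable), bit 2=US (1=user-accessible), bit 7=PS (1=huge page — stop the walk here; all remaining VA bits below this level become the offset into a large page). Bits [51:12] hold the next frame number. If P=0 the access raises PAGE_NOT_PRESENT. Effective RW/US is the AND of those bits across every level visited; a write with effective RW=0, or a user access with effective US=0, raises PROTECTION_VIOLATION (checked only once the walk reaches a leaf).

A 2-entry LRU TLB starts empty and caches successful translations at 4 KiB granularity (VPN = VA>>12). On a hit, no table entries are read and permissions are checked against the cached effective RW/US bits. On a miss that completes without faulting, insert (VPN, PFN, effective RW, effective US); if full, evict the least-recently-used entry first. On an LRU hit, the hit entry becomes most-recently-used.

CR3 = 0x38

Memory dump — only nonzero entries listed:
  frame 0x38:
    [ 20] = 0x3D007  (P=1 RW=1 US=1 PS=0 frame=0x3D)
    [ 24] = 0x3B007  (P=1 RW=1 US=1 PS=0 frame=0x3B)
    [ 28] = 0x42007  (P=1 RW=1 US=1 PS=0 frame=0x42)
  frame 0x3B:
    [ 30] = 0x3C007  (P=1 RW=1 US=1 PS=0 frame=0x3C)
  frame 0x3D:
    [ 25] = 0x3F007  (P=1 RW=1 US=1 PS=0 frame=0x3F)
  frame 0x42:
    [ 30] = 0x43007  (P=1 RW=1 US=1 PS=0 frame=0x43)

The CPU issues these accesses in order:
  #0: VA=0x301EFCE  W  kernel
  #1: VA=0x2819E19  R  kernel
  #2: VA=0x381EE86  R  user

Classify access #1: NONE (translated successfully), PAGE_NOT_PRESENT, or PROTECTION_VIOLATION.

Trace:
#0 VA=0x301EFCE (w,kernel):
  [0] read 0x38 idx=24: raw=0x3B007 flags P=1 W=1 U=1 S=0
  [1] read 0x3B idx=30: raw=0x3C007 flags P=1 W=1 U=1 S=0
  → PA=0x3CFCE  (2 entries read)
#1 VA=0x2819E19 (r,kernel):
  [0] read 0x38 idx=20: raw=0x3D007 flags P=1 W=1 U=1 S=0
  [1] read 0x3D idx=25: raw=0x3F007 flags P=1 W=1 U=1 S=0
  → PA=0x3FE19  (2 entries read)
#2 VA=0x381EE86 (r,user):
  [0] read 0x38 idx=28: raw=0x42007 flags P=1 W=1 U=1 S=0
  [1] read 0x42 idx=30: raw=0x43007 flags P=1 W=1 U=1 S=0
  → PA=0x43E86  (2 entries read)

Access #1 fault: NONE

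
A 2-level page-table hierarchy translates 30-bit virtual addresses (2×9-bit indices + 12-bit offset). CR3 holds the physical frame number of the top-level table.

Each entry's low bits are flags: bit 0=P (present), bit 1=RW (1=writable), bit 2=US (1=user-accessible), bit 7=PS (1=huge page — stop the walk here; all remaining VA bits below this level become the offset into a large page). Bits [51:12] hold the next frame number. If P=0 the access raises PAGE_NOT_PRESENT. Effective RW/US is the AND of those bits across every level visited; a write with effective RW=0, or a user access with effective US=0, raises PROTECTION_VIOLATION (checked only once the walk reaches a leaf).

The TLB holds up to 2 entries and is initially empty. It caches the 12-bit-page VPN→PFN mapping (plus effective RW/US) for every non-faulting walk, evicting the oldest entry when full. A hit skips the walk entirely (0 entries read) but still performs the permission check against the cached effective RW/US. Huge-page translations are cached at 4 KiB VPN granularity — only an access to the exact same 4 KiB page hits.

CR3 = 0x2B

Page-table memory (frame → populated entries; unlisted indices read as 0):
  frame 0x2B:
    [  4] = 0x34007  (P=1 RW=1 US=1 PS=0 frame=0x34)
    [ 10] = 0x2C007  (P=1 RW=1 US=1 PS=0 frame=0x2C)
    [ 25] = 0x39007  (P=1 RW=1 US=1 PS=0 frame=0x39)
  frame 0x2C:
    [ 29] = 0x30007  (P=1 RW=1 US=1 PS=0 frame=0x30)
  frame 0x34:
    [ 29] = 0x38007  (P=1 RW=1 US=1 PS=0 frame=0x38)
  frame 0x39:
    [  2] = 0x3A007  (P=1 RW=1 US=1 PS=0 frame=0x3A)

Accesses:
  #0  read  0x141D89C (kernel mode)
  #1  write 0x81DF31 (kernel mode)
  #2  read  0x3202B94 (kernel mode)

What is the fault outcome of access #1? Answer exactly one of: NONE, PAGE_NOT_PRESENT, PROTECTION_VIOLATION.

Trace:
#0 VA=0x141D89C (r,kernel):
  L0 @0x2B[10] → 0x2C007  P=1,RW=1,US=1,PS=0
  L1 @0x2C[29] → 0x30007  P=1,RW=1,US=1,PS=0
  → PA=0x3089C  (2 entries read)
#1 VA=0x81DF31 (w,kernel):
  L0 @0x2B[4] → 0x34007  P=1,RW=1,US=1,PS=0
  L1 @0x34[29] → 0x38007  P=1,RW=1,US=1,PS=0
  → PA=0x38F31  (2 entries read)
#2 VA=0x3202B94 (r,kernel):
  L0 @0x2B[25] → 0x39007  P=1,RW=1,US=1,PS=0
  L1 @0x39[2] → 0x3A007  P=1,RW=1,US=1,PS=0
  → PA=0x3AB94  (2 entries read)

Access #1 fault: NONE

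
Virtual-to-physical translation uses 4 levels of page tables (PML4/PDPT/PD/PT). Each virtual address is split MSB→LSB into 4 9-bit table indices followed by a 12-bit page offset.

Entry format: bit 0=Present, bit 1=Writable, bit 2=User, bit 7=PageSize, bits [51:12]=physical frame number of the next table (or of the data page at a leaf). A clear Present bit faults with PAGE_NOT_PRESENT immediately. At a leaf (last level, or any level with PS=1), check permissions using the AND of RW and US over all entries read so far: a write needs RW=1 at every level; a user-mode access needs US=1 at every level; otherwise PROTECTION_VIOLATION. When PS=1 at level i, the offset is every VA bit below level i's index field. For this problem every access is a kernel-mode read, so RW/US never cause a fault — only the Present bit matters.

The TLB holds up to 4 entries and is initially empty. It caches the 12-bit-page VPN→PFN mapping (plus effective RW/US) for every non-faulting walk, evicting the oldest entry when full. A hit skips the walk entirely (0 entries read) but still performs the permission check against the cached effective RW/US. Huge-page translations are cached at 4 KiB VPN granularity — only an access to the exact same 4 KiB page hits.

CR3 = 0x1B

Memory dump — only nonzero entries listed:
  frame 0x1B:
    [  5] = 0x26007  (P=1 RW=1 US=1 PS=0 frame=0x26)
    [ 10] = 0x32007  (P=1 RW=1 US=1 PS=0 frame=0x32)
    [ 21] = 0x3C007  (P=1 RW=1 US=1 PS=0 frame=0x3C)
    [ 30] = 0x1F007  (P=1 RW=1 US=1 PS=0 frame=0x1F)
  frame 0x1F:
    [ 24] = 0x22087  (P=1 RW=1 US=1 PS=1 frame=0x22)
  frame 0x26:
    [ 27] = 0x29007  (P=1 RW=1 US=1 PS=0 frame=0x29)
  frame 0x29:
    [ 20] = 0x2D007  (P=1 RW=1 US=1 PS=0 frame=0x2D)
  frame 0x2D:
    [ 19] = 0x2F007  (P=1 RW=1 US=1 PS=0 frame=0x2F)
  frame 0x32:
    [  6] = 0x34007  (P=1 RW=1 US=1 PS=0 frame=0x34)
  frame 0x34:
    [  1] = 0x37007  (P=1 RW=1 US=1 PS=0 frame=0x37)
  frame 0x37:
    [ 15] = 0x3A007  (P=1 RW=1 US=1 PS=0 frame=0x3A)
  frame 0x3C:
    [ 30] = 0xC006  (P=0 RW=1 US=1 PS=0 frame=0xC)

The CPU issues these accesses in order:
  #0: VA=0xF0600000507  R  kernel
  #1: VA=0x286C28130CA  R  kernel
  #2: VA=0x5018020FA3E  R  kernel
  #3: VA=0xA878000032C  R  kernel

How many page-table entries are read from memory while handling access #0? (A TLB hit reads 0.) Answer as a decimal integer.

Trace:
#0 VA=0xF0600000507 (r,kernel):
  L0: frame=0x1B idx=30 entry=0x1F007 [P=1 RW=1 US=1 PS=0]
  L1: frame=0x1F idx=24 entry=0x22087 [P=1 RW=1 US=1 PS=1]
  → PA=0x22507 (huge @L1)  (2 entries read)
#1 VA=0x286C28130CA (r,kernel):
  L0: frame=0x1B idx=5 entry=0x26007 [P=1 RW=1 US=1 PS=0]
  L1: frame=0x26 idx=27 entry=0x29007 [P=1 RW=1 US=1 PS=0]
  L2: frame=0x29 idx=20 entry=0x2D007 [P=1 RW=1 US=1 PS=0]
  L3: frame=0x2D idx=19 entry=0x2F007 [P=1 RW=1 US=1 PS=0]
  → PA=0x2F0CA  (4 entries read)
#2 VA=0x5018020FA3E (r,kernel):
  L0: frame=0x1B idx=10 entry=0x32007 [P=1 RW=1 US=1 PS=0]
  L1: frame=0x32 idx=6 entry=0x34007 [P=1 RW=1 US=1 PS=0]
  L2: frame=0x34 idx=1 entry=0x37007 [P=1 RW=1 US=1 PS=0]
  L3: frame=0x37 idx=15 entry=0x3A007 [P=1 RW=1 US=1 PS=0]
  → PA=0x3AA3E  (4 entries read)
#3 VA=0xA878000032C (r,kernel):
  L0: frame=0x1B idx=21 entry=0x3C007 [P=1 RW=1 US=1 PS=0]
  L1: frame=0x3C idx=30 entry=0xC006 [P=0 RW=1 US=1 PS=0]
  ⇒ fault: PAGE_NOT_PRESENT  — 2 lookups

Entries read for #0: 2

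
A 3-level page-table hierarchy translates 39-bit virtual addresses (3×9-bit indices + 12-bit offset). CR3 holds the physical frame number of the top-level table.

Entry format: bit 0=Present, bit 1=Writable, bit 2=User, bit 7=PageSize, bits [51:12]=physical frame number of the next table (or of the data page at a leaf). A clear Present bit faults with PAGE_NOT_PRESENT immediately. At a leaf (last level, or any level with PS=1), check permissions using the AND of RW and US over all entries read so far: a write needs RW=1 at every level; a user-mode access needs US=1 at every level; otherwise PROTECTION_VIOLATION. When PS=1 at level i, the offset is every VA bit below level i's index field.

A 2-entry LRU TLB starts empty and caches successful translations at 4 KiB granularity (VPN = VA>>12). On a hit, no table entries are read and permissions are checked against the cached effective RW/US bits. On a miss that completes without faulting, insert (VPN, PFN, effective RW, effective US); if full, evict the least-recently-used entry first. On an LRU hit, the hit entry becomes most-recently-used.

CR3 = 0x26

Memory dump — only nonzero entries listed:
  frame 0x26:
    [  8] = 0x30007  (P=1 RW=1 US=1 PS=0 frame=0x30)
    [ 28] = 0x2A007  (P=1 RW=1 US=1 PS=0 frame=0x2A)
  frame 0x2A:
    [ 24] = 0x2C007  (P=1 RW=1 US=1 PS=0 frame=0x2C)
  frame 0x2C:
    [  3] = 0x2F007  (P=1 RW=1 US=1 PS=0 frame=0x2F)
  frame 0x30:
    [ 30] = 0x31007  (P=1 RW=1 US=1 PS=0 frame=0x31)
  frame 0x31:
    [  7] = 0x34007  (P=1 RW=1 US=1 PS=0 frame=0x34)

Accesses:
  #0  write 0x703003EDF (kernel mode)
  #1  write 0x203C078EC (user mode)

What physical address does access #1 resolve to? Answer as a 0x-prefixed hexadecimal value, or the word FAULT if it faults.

Trace:
#0 VA=0x703003EDF (w,kernel):
  L0: frame=0x26 idx=28 entry=0x2A007 [P=1 RW=1 US=1 PS=0]
  L1: frame=0x2A idx=24 entry=0x2C007 [P=1 RW=1 US=1 PS=0]
  L2: frame=0x2C idx=3 entry=0x2F007 [P=1 RW=1 US=1 PS=0]
  ✓ 0x2FEDF  — 3 lookups
#1 VA=0x203C078EC (w,user):
  L0: frame=0x26 idx=8 entry=0x30007 [P=1 RW=1 US=1 PS=0]
  L1: frame=0x30 idx=30 entry=0x31007 [P=1 RW=1 US=1 PS=0]
  L2: frame=0x31 idx=7 entry=0x34007 [P=1 RW=1 US=1 PS=0]
  ✓ 0x348EC  — 3 lookups

Access #1 PA: 0x348EC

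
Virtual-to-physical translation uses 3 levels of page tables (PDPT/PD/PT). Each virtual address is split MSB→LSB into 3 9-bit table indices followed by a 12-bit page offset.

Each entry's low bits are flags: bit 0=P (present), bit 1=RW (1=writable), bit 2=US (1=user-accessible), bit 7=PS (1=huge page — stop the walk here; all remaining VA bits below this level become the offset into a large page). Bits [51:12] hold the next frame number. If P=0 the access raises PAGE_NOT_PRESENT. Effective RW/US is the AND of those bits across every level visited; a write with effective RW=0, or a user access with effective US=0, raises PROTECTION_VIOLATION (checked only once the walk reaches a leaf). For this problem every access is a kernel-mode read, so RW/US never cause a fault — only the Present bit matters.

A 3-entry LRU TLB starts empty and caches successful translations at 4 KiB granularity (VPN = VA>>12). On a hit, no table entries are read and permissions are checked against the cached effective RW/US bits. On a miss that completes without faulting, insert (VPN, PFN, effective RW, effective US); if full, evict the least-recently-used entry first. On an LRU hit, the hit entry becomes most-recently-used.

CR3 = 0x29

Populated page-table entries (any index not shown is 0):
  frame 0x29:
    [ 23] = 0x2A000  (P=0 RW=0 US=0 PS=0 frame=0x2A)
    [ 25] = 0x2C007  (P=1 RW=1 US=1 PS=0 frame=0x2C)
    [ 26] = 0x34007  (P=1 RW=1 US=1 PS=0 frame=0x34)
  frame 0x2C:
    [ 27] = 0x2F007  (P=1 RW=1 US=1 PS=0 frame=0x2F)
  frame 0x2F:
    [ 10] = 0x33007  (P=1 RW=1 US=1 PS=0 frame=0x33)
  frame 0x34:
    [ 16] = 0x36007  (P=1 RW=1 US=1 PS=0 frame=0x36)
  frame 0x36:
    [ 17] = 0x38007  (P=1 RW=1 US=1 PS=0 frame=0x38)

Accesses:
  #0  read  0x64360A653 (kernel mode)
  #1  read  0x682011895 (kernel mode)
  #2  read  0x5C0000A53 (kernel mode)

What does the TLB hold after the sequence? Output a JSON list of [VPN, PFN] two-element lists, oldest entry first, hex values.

Trace:
#0 VA=0x64360A653 (r,kernel):
  L0: frame=0x29 idx=25 entry=0x2C007 [P=1 RW=1 US=1 PS=0]
  L1: frame=0x2C idx=27 entry=0x2F007 [P=1 RW=1 US=1 PS=0]
  L2: frame=0x2F idx=10 entry=0x33007 [P=1 RW=1 US=1 PS=0]
  → PA=0x33653  (3 entries read)
#1 VA=0x682011895 (r,kernel):
  L0: frame=0x29 idx=26 entry=0x34007 [P=1 RW=1 US=1 PS=0]
  L1: frame=0x34 idx=16 entry=0x36007 [P=1 RW=1 US=1 PS=0]
  L2: frame=0x36 idx=17 entry=0x38007 [P=1 RW=1 US=1 PS=0]
  → PA=0x38895  (3 entries read)
#2 VA=0x5C0000A53 (r,kernel):
  L0: frame=0x29 idx=23 entry=0x2A000 [P=0 RW=0 US=0 PS=0]
  → PAGE_NOT_PRESENT  (1 entries read)

TLB: [["0x64360A", "0x33"], ["0x682011", "0x38"]]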